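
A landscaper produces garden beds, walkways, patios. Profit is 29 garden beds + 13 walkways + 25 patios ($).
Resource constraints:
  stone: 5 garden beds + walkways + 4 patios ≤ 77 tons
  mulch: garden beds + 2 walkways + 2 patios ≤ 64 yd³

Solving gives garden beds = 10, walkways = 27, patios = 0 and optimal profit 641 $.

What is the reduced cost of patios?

At the optimum: stone uses 77 of 77 (binding); mulch uses 64 of 64 (binding).
From A_Bᵀ y = c: 5·y_stone + 1·y_mulch = 29; 1·y_stone + 2·y_mulch = 13.
This yields shadow prices y_stone = 5, y_mulch = 4.
Reduced cost of patios: c₃ − yᵀa₃ = 25 − (5·4 + 4·2) = 25 − 28 = -3.

-3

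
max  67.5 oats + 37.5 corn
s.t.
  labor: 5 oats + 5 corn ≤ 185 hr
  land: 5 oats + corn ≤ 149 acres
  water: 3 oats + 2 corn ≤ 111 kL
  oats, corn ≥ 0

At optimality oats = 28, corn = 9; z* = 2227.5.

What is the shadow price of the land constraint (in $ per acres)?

7.5

Binding: labor and land. Non-binding: water (9 unused).
Slack constraints have shadow price 0 (complementary slackness).
Dual feasibility on the basic columns requires 5·y_labor + 5·y_land = 67.5, 5·y_labor + 1·y_land = 37.5.
Solving: y_labor = 6, y_land = 7.5.
Shadow price of land = 7.5.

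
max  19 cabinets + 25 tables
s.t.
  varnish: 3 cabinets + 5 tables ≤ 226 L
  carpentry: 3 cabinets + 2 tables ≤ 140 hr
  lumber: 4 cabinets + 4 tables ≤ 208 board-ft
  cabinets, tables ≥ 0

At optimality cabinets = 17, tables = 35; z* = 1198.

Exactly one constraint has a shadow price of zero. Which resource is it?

carpentry

varnish: 226/226 (binding)
carpentry: 121/140 (slack 19)
lumber: 208/208 (binding)
By complementary slackness, a constraint with positive slack has shadow price 0 → carpentry.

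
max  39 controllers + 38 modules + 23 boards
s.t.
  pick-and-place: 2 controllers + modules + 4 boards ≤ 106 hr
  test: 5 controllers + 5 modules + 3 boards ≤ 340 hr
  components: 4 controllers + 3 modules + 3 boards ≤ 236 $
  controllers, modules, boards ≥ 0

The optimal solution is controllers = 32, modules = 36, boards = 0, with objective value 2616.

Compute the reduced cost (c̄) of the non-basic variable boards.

-1

Binding: test and components. Non-binding: pick-and-place (6 unused).
Slack constraints have shadow price 0 (complementary slackness).
The binding rows give the dual system: 5·y_test + 4·y_components = 39 and 5·y_test + 3·y_components = 38.
This yields shadow prices y_test = 7, y_components = 1.
Reduced cost of boards: c₃ − yᵀa₃ = 23 − (7·3 + 1·3) = 23 − 24 = -1.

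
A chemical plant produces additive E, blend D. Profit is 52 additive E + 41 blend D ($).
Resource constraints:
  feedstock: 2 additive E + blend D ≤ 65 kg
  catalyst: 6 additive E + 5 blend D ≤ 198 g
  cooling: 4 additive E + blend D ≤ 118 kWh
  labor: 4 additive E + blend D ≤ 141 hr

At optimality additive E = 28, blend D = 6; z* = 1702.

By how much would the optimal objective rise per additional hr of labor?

At the optimum: feedstock uses 62 of 65 (slack = 3); catalyst uses 198 of 198 (binding); cooling uses 118 of 118 (binding); labor uses 118 of 141 (slack = 23).
Slack constraints have shadow price 0 (complementary slackness).
The binding rows give the dual system: 6·y_catalyst + 4·y_cooling = 52 and 5·y_catalyst + 1·y_cooling = 41.
Solving: y_catalyst = 8, y_cooling = 1.
Shadow price of labor = 0.

0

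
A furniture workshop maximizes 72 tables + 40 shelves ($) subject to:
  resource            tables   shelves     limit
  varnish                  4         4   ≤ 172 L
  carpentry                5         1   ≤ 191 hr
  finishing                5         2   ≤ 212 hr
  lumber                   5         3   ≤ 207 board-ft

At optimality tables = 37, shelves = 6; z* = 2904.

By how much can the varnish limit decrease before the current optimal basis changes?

Binding constraints: varnish, carpentry. The basis is B = [[4,4],[5,1]] with det -16.
Per unit decrease in varnish, x* moves by d = (0.0625, -0.3125).
The basis stays optimal until shelves reaches 0; allowable decrease = 19.2 L.

19.2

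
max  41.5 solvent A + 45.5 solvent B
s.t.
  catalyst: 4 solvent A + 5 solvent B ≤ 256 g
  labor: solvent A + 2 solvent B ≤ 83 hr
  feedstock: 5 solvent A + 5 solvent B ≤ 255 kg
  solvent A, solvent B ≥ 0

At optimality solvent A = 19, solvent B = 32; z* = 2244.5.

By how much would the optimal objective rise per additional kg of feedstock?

7.5

Binding: labor and feedstock. Non-binding: catalyst (20 unused).
Slack constraints have shadow price 0 (complementary slackness).
Dual feasibility on the basic columns requires 1·y_labor + 5·y_feedstock = 41.5, 2·y_labor + 5·y_feedstock = 45.5.
This yields shadow prices y_labor = 4, y_feedstock = 7.5.
Shadow price of feedstock = 7.5.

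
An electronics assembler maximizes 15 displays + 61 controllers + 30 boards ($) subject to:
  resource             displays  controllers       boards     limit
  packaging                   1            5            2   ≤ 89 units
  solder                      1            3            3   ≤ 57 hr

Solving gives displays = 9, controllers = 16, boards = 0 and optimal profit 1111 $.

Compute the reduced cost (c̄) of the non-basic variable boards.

Both packaging and solder are binding at x*.
The binding rows give the dual system: 1·y_packaging + 1·y_solder = 15 and 5·y_packaging + 3·y_solder = 61.
This yields shadow prices y_packaging = 8, y_solder = 7.
Reduced cost of boards: c₃ − yᵀa₃ = 30 − (8·2 + 7·3) = 30 − 37 = -7.

-7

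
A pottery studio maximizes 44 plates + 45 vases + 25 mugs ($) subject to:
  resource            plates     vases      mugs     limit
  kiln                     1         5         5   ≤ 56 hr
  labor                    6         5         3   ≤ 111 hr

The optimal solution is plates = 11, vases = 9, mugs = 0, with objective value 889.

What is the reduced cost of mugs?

-6

Check each constraint at x*: kiln 56/56 (tight); labor 111/111 (tight).
Dual feasibility on the basic columns requires 1·y_kiln + 6·y_labor = 44, 5·y_kiln + 5·y_labor = 45.
→ y_kiln = 2 and y_labor = 7.
Reduced cost of mugs: c₃ − yᵀa₃ = 25 − (2·5 + 7·3) = 25 − 31 = -6.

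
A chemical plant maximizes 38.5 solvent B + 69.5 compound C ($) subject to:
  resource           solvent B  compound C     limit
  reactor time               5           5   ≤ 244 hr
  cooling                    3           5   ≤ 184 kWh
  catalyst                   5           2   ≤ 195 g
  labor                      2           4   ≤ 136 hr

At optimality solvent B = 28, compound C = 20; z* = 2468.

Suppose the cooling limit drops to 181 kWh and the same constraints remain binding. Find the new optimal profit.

Check each constraint at x*: reactor time 240/244 (slack 4); cooling 184/184 (tight); catalyst 180/195 (slack 15); labor 136/136 (tight).
Since reactor time, catalyst are not tight, their duals are 0.
The binding rows give the dual system: 3·y_cooling + 2·y_labor = 38.5 and 5·y_cooling + 4·y_labor = 69.5.
→ y_cooling = 7.5 and y_labor = 8.
Δz = y_cooling·Δb = 7.5 × (-3) = -22.5, so new z* = 2468 − 22.5 = 2445.5.

2445.5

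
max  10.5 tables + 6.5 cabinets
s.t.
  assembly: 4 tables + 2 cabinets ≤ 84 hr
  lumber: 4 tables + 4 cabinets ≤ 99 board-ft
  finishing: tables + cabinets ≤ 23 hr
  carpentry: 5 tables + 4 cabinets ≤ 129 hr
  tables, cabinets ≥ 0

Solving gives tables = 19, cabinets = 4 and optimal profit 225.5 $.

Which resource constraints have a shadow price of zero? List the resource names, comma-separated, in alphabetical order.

carpentry, lumber

assembly: 84/84 (binding)
lumber: 92/99 (slack 7)
finishing: 23/23 (binding)
carpentry: 111/129 (slack 18)
By complementary slackness, a constraint with positive slack has shadow price 0 → carpentry, lumber.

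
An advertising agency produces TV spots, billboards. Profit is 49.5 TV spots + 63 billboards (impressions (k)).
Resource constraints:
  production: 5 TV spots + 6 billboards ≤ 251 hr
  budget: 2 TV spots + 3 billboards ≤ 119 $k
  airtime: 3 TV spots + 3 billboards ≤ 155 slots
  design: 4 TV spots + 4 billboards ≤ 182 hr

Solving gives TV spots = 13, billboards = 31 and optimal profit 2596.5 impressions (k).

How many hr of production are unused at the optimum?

production used = 5·13 + 6·31 = 251; slack = 251 − 251 = 0.

0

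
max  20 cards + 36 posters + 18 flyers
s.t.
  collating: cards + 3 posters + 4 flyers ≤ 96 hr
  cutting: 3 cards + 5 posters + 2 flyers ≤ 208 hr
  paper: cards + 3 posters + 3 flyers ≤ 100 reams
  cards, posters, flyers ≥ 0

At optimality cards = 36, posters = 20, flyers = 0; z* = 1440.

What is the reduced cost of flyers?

-2

At the optimum: collating uses 96 of 96 (binding); cutting uses 208 of 208 (binding); paper uses 96 of 100 (slack = 4).
By complementary slackness, y = 0 for the non-binding constraint.
Dual feasibility on the basic columns requires 1·y_collating + 3·y_cutting = 20, 3·y_collating + 5·y_cutting = 36.
This yields shadow prices y_collating = 2, y_cutting = 6.
Reduced cost of flyers: c₃ − yᵀa₃ = 18 − (2·4 + 6·2) = 18 − 20 = -2.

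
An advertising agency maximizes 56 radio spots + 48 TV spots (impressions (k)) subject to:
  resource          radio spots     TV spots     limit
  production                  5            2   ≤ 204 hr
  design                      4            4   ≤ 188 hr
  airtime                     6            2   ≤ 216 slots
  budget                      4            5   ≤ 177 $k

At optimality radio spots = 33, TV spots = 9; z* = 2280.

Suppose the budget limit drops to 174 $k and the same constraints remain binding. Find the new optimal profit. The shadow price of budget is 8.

2256

Δb = -3, so new z* = 2280 + (8)·(-3) = 2280 − 24 = 2256.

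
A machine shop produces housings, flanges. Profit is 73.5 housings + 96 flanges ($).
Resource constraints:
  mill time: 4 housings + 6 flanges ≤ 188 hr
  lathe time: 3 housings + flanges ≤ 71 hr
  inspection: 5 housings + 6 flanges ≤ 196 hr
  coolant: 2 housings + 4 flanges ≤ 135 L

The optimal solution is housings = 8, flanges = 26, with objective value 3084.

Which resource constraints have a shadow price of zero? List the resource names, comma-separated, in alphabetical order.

mill time: 188/188 (binding)
lathe time: 50/71 (slack 21)
inspection: 196/196 (binding)
coolant: 120/135 (slack 15)
By complementary slackness, a constraint with positive slack has shadow price 0 → coolant, lathe time.

coolant, lathe time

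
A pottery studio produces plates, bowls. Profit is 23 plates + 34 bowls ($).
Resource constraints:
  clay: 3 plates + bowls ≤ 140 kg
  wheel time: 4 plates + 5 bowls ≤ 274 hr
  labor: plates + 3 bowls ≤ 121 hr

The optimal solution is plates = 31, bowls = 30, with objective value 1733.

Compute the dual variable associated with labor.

3

At the optimum: clay uses 123 of 140 (slack = 17); wheel time uses 274 of 274 (binding); labor uses 121 of 121 (binding).
Slack constraints have shadow price 0 (complementary slackness).
From A_Bᵀ y = c: 4·y_wheel time + 1·y_labor = 23; 5·y_wheel time + 3·y_labor = 34.
This yields shadow prices y_wheel time = 5, y_labor = 3.
Shadow price of labor = 3.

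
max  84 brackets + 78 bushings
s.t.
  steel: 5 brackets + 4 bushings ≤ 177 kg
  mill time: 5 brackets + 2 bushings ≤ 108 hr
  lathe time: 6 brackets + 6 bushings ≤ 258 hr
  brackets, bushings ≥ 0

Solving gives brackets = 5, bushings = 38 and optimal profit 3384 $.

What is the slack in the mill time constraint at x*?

mill time used = 5·5 + 2·38 = 101; slack = 108 − 101 = 7.

7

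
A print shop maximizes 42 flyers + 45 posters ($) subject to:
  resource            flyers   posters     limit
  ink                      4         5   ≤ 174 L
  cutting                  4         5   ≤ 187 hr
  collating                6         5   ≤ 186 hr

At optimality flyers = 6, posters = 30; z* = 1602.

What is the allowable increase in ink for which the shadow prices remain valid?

Binding constraints: ink, collating. The basis is B = [[4,5],[6,5]] with det -10.
Per unit increase in ink, x* moves by d = (-0.5, 0.6).
The basis stays optimal until flyers reaches 0; allowable increase = 12 L.

12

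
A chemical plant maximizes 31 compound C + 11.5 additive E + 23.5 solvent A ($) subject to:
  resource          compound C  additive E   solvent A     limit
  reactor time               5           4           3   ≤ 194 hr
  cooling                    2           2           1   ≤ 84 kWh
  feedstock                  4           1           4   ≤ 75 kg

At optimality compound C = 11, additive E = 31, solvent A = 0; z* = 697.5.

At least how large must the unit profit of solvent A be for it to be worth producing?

Check each constraint at x*: reactor time 179/194 (slack 15); cooling 84/84 (tight); feedstock 75/75 (tight).
By complementary slackness, y = 0 for the non-binding constraint.
The binding rows give the dual system: 2·y_cooling + 4·y_feedstock = 31 and 2·y_cooling + 1·y_feedstock = 11.5.
Solving: y_cooling = 2.5, y_feedstock = 6.5.
solvent A enters the basis when its profit ≥ yᵀa₃ = 2.5·1 + 6.5·4 = 28.5.

28.5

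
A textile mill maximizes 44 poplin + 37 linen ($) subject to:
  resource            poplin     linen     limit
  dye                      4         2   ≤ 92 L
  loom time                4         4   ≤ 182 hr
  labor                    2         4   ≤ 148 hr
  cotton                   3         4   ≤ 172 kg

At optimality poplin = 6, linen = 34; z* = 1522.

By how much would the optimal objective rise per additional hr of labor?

5

Check each constraint at x*: dye 92/92 (tight); loom time 160/182 (slack 22); labor 148/148 (tight); cotton 154/172 (slack 18).
By complementary slackness, y = 0 for the non-binding constraints.
The binding rows give the dual system: 4·y_dye + 2·y_labor = 44 and 2·y_dye + 4·y_labor = 37.
→ y_dye = 8.5 and y_labor = 5.
Shadow price of labor = 5.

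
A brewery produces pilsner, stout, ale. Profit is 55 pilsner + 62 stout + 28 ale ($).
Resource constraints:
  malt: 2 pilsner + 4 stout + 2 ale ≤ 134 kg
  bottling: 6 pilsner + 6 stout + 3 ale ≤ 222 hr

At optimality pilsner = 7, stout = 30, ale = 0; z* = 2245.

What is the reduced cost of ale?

Both malt and bottling are binding at x*.
The binding rows give the dual system: 2·y_malt + 6·y_bottling = 55 and 4·y_malt + 6·y_bottling = 62.
This yields shadow prices y_malt = 3.5, y_bottling = 8.
Reduced cost of ale: c₃ − yᵀa₃ = 28 − (3.5·2 + 8·3) = 28 − 31 = -3.

-3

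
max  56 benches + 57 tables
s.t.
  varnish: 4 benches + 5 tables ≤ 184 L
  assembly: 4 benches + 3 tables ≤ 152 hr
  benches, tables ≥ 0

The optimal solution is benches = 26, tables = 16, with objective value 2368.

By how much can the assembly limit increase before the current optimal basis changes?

Binding constraints: varnish, assembly. The basis is B = [[4,5],[4,3]] with det -8.
Per unit increase in assembly, x* moves by d = (0.625, -0.5).
The basis stays optimal until tables reaches 0; allowable increase = 32 hr.

32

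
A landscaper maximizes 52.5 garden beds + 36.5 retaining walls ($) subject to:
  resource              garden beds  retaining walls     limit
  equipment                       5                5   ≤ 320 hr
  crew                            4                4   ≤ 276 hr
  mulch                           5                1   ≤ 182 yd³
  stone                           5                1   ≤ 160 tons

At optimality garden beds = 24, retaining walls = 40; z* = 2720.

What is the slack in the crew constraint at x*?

20

crew used = 4·24 + 4·40 = 256; slack = 276 − 256 = 20.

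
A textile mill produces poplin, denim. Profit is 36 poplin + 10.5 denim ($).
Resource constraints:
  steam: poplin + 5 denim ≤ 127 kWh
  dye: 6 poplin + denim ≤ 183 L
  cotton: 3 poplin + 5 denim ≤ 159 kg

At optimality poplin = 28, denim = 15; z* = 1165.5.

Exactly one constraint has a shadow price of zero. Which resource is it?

steam

steam: 103/127 (slack 24)
dye: 183/183 (binding)
cotton: 159/159 (binding)
By complementary slackness, a constraint with positive slack has shadow price 0 → steam.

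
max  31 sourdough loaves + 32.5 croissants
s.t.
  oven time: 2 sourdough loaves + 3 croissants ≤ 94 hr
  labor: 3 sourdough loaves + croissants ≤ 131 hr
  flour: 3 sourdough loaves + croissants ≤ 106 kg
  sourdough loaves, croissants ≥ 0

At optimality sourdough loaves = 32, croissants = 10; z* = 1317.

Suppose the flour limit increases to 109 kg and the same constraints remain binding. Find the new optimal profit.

1329

Binding: oven time and flour. Non-binding: labor (25 unused).
Since labor is not tight, its dual is 0.
The binding rows give the dual system: 2·y_oven time + 3·y_flour = 31 and 3·y_oven time + 1·y_flour = 32.5.
This yields shadow prices y_oven time = 9.5, y_flour = 4.
Δz = y_flour·Δb = 4 × (3) = 12, so new z* = 1317 + 12 = 1329.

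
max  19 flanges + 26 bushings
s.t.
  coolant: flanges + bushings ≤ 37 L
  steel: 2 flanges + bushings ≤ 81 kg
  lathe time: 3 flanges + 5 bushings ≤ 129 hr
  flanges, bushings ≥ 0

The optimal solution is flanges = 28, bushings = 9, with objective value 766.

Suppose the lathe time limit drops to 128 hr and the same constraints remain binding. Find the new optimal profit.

At the optimum: coolant uses 37 of 37 (binding); steel uses 65 of 81 (slack = 16); lathe time uses 129 of 129 (binding).
Slack constraints have shadow price 0 (complementary slackness).
From A_Bᵀ y = c: 1·y_coolant + 3·y_lathe time = 19; 1·y_coolant + 5·y_lathe time = 26.
This yields shadow prices y_coolant = 8.5, y_lathe time = 3.5.
Δz = y_lathe time·Δb = 3.5 × (-1) = -3.5, so new z* = 766 − 3.5 = 762.5.

762.5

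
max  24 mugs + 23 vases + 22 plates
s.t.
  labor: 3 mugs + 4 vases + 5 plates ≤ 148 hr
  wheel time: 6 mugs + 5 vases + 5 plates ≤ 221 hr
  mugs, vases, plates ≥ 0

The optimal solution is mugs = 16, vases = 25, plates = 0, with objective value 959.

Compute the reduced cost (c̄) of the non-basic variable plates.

Both labor and wheel time are binding at x*.
From A_Bᵀ y = c: 3·y_labor + 6·y_wheel time = 24; 4·y_labor + 5·y_wheel time = 23.
This yields shadow prices y_labor = 2, y_wheel time = 3.
Reduced cost of plates: c₃ − yᵀa₃ = 22 − (2·5 + 3·5) = 22 − 25 = -3.

-3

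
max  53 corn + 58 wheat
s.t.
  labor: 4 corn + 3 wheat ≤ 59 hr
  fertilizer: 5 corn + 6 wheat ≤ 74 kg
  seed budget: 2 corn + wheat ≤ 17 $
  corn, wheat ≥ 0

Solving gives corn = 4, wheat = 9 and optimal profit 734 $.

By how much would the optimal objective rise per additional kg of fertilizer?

9

At the optimum: labor uses 43 of 59 (slack = 16); fertilizer uses 74 of 74 (binding); seed budget uses 17 of 17 (binding).
By complementary slackness, y = 0 for the non-binding constraint.
Dual feasibility on the basic columns requires 5·y_fertilizer + 2·y_seed budget = 53, 6·y_fertilizer + 1·y_seed budget = 58.
This yields shadow prices y_fertilizer = 9, y_seed budget = 4.
Shadow price of fertilizer = 9.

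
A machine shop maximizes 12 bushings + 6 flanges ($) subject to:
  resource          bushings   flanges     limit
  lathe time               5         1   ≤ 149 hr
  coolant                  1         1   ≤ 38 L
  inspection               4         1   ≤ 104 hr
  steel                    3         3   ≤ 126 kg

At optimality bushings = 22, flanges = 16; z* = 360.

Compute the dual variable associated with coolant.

At the optimum: lathe time uses 126 of 149 (slack = 23); coolant uses 38 of 38 (binding); inspection uses 104 of 104 (binding); steel uses 114 of 126 (slack = 12).
Since lathe time, steel are not tight, their duals are 0.
From A_Bᵀ y = c: 1·y_coolant + 4·y_inspection = 12; 1·y_coolant + 1·y_inspection = 6.
This yields shadow prices y_coolant = 4, y_inspection = 2.
Shadow price of coolant = 4.

4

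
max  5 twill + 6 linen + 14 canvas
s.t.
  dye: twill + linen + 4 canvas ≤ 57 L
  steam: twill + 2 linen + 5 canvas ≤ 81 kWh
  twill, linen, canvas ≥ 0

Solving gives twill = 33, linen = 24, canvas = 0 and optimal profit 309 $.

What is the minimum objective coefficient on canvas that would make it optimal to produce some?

21

Both dye and steam are binding at x*.
The binding rows give the dual system: 1·y_dye + 1·y_steam = 5 and 1·y_dye + 2·y_steam = 6.
Solving: y_dye = 4, y_steam = 1.
canvas enters the basis when its profit ≥ yᵀa₃ = 4·4 + 1·5 = 21.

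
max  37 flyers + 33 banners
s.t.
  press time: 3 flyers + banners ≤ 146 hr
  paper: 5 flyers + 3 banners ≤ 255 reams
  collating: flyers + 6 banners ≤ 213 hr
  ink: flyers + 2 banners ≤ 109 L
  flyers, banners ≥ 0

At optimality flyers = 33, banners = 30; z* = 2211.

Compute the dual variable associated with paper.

7

Check each constraint at x*: press time 129/146 (slack 17); paper 255/255 (tight); collating 213/213 (tight); ink 93/109 (slack 16).
Since press time, ink are not tight, their duals are 0.
Dual feasibility on the basic columns requires 5·y_paper + 1·y_collating = 37, 3·y_paper + 6·y_collating = 33.
This yields shadow prices y_paper = 7, y_collating = 2.
Shadow price of paper = 7.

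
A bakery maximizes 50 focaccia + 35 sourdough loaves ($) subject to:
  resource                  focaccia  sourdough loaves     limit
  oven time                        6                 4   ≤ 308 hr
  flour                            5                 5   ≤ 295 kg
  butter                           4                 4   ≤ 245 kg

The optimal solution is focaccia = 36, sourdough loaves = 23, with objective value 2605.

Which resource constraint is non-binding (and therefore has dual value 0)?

butter

oven time: 308/308 (binding)
flour: 295/295 (binding)
butter: 236/245 (slack 9)
By complementary slackness, a constraint with positive slack has shadow price 0 → butter.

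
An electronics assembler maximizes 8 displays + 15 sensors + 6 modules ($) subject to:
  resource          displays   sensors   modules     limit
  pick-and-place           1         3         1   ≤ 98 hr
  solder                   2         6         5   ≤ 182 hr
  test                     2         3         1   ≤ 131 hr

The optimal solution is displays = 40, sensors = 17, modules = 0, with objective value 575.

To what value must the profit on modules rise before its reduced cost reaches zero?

Binding: solder and test. Non-binding: pick-and-place (7 unused).
Since pick-and-place is not tight, its dual is 0.
The binding rows give the dual system: 2·y_solder + 2·y_test = 8 and 6·y_solder + 3·y_test = 15.
→ y_solder = 1 and y_test = 3.
modules enters the basis when its profit ≥ yᵀa₃ = 1·5 + 3·1 = 8.

8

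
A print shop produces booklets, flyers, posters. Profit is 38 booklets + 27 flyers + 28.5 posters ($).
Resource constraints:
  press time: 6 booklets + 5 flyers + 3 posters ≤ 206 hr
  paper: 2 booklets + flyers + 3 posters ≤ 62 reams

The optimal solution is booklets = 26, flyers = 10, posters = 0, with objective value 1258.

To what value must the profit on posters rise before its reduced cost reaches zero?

33

Both press time and paper are binding at x*.
Dual feasibility on the basic columns requires 6·y_press time + 2·y_paper = 38, 5·y_press time + 1·y_paper = 27.
This yields shadow prices y_press time = 4, y_paper = 7.
posters enters the basis when its profit ≥ yᵀa₃ = 4·3 + 7·3 = 33.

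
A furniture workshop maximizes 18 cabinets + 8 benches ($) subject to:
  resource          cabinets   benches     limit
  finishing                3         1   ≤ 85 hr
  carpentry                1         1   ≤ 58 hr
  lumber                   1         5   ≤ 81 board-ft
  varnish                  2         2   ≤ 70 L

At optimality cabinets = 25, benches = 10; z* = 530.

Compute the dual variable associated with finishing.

5

Check each constraint at x*: finishing 85/85 (tight); carpentry 35/58 (slack 23); lumber 75/81 (slack 6); varnish 70/70 (tight).
By complementary slackness, y = 0 for the non-binding constraints.
Dual feasibility on the basic columns requires 3·y_finishing + 2·y_varnish = 18, 1·y_finishing + 2·y_varnish = 8.
Solving: y_finishing = 5, y_varnish = 1.5.
Shadow price of finishing = 5.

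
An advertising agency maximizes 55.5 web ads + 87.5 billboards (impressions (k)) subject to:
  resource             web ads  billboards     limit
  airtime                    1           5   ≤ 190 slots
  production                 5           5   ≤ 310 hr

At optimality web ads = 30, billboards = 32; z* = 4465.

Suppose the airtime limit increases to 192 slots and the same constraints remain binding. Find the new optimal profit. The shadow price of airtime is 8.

Δb = 2, so new z* = 4465 + (8)·(2) = 4465 + 16 = 4481.

4481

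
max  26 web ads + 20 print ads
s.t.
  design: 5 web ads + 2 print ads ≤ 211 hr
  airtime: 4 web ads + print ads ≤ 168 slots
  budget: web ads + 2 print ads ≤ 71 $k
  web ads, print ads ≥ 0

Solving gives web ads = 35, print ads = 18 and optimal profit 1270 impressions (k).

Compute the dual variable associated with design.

Check each constraint at x*: design 211/211 (tight); airtime 158/168 (slack 10); budget 71/71 (tight).
Since airtime is not tight, its dual is 0.
From A_Bᵀ y = c: 5·y_design + 1·y_budget = 26; 2·y_design + 2·y_budget = 20.
→ y_design = 4 and y_budget = 6.
Shadow price of design = 4.

4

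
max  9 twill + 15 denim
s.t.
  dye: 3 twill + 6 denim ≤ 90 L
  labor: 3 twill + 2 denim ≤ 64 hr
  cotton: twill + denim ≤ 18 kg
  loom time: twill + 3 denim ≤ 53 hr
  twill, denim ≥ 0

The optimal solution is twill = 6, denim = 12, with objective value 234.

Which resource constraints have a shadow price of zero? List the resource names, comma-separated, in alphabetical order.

dye: 90/90 (binding)
labor: 42/64 (slack 22)
cotton: 18/18 (binding)
loom time: 42/53 (slack 11)
By complementary slackness, a constraint with positive slack has shadow price 0 → labor, loom time.

labor, loom time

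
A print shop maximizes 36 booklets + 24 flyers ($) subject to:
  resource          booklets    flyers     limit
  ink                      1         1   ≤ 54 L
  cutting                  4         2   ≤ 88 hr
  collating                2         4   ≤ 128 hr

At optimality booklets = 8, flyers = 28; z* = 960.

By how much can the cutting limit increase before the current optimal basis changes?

108

Binding constraints: cutting, collating. The basis is B = [[4,2],[2,4]] with det 12.
Per unit increase in cutting, x* moves by d = (0.3333, -0.1667).
The basis stays optimal until ink becomes binding; allowable increase = 108 hr.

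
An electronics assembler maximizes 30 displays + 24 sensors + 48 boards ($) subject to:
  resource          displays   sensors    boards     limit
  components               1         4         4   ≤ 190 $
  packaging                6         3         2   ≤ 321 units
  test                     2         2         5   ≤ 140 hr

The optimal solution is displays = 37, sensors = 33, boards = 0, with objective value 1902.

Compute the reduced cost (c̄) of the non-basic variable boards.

Binding: packaging and test. Non-binding: components (21 unused).
Since components is not tight, its dual is 0.
Dual feasibility on the basic columns requires 6·y_packaging + 2·y_test = 30, 3·y_packaging + 2·y_test = 24.
Solving: y_packaging = 2, y_test = 9.
Reduced cost of boards: c₃ − yᵀa₃ = 48 − (2·2 + 9·5) = 48 − 49 = -1.

-1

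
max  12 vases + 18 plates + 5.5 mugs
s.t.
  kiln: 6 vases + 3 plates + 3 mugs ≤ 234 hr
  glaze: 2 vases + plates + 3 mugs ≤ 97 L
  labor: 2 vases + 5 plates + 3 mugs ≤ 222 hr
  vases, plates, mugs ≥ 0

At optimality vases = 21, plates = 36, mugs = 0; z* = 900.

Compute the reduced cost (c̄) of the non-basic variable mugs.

Binding: kiln and labor. Non-binding: glaze (19 unused).
Since glaze is not tight, its dual is 0.
From A_Bᵀ y = c: 6·y_kiln + 2·y_labor = 12; 3·y_kiln + 5·y_labor = 18.
This yields shadow prices y_kiln = 1, y_labor = 3.
Reduced cost of mugs: c₃ − yᵀa₃ = 5.5 − (1·3 + 3·3) = 5.5 − 12 = -6.5.

-6.5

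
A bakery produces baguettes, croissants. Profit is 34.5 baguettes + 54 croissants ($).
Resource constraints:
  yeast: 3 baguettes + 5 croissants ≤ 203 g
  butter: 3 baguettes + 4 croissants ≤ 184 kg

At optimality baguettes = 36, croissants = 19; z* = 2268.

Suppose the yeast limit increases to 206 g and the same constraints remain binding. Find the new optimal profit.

Check each constraint at x*: yeast 203/203 (tight); butter 184/184 (tight).
Dual feasibility on the basic columns requires 3·y_yeast + 3·y_butter = 34.5, 5·y_yeast + 4·y_butter = 54.
→ y_yeast = 8 and y_butter = 3.5.
Δz = y_yeast·Δb = 8 × (3) = 24, so new z* = 2268 + 24 = 2292.

2292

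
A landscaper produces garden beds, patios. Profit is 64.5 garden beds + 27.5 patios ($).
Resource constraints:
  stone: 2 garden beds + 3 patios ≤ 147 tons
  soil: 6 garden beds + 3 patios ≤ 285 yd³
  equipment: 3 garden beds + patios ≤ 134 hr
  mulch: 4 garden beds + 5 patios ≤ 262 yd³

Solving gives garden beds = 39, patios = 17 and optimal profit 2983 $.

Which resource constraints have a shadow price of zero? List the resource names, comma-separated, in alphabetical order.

mulch, stone

stone: 129/147 (slack 18)
soil: 285/285 (binding)
equipment: 134/134 (binding)
mulch: 241/262 (slack 21)
By complementary slackness, a constraint with positive slack has shadow price 0 → mulch, stone.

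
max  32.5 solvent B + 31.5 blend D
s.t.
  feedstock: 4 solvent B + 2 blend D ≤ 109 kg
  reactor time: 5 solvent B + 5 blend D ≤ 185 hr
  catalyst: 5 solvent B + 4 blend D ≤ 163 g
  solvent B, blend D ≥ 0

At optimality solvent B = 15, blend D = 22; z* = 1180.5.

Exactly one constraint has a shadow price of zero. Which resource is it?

feedstock

feedstock: 104/109 (slack 5)
reactor time: 185/185 (binding)
catalyst: 163/163 (binding)
By complementary slackness, a constraint with positive slack has shadow price 0 → feedstock.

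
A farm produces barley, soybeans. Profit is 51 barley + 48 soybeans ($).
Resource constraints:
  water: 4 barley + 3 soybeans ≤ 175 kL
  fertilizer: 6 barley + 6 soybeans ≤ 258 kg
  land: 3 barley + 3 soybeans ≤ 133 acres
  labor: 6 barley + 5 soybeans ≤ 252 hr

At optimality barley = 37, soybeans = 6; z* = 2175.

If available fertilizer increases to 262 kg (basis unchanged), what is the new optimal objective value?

2197

Binding: fertilizer and labor. Non-binding: water (9 unused), land (4 unused).
Since water, land are not tight, their duals are 0.
Dual feasibility on the basic columns requires 6·y_fertilizer + 6·y_labor = 51, 6·y_fertilizer + 5·y_labor = 48.
→ y_fertilizer = 5.5 and y_labor = 3.
Δz = y_fertilizer·Δb = 5.5 × (4) = 22, so new z* = 2175 + 22 = 2197.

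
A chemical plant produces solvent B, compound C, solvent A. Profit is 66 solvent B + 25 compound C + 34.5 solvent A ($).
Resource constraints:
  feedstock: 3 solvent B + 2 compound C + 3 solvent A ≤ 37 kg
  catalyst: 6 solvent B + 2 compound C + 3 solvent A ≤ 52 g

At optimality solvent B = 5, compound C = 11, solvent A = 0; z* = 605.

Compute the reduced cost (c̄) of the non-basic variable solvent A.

-3

At the optimum: feedstock uses 37 of 37 (binding); catalyst uses 52 of 52 (binding).
From A_Bᵀ y = c: 3·y_feedstock + 6·y_catalyst = 66; 2·y_feedstock + 2·y_catalyst = 25.
Solving: y_feedstock = 3, y_catalyst = 9.5.
Reduced cost of solvent A: c₃ − yᵀa₃ = 34.5 − (3·3 + 9.5·3) = 34.5 − 37.5 = -3.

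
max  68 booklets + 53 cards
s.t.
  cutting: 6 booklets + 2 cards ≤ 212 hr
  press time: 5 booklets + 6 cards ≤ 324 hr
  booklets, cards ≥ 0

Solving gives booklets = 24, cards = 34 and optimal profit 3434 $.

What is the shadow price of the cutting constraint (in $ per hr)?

5.5

Both cutting and press time are binding at x*.
The binding rows give the dual system: 6·y_cutting + 5·y_press time = 68 and 2·y_cutting + 6·y_press time = 53.
Solving: y_cutting = 5.5, y_press time = 7.
Shadow price of cutting = 5.5.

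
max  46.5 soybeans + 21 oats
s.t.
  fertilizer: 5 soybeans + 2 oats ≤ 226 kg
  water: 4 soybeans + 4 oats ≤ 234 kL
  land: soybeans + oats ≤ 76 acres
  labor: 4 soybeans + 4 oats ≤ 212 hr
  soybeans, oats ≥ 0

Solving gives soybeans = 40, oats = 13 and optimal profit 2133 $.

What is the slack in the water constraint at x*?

22

water used = 4·40 + 4·13 = 212; slack = 234 − 212 = 22.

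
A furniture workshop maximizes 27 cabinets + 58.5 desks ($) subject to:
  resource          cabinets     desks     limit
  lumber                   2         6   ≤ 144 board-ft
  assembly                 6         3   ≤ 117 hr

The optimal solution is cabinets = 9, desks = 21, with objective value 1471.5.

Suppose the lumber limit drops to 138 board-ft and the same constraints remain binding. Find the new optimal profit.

1417.5

At the optimum: lumber uses 144 of 144 (binding); assembly uses 117 of 117 (binding).
From A_Bᵀ y = c: 2·y_lumber + 6·y_assembly = 27; 6·y_lumber + 3·y_assembly = 58.5.
Solving: y_lumber = 9, y_assembly = 1.5.
Δz = y_lumber·Δb = 9 × (-6) = -54, so new z* = 1471.5 − 54 = 1417.5.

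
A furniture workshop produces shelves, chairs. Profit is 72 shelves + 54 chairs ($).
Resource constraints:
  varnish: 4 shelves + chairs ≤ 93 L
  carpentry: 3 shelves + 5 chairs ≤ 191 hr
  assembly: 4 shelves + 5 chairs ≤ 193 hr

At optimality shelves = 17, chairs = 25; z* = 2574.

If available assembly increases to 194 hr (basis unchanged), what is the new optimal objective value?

Binding: varnish and assembly. Non-binding: carpentry (15 unused).
Slack constraints have shadow price 0 (complementary slackness).
The binding rows give the dual system: 4·y_varnish + 4·y_assembly = 72 and 1·y_varnish + 5·y_assembly = 54.
→ y_varnish = 9 and y_assembly = 9.
Δz = y_assembly·Δb = 9 × (1) = 9, so new z* = 2574 + 9 = 2583.

2583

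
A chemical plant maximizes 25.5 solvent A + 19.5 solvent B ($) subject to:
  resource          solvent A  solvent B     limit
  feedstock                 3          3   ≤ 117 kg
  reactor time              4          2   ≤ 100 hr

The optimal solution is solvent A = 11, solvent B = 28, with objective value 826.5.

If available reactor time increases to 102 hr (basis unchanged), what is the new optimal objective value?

Both feedstock and reactor time are binding at x*.
From A_Bᵀ y = c: 3·y_feedstock + 4·y_reactor time = 25.5; 3·y_feedstock + 2·y_reactor time = 19.5.
This yields shadow prices y_feedstock = 4.5, y_reactor time = 3.
Δz = y_reactor time·Δb = 3 × (2) = 6, so new z* = 826.5 + 6 = 832.5.

832.5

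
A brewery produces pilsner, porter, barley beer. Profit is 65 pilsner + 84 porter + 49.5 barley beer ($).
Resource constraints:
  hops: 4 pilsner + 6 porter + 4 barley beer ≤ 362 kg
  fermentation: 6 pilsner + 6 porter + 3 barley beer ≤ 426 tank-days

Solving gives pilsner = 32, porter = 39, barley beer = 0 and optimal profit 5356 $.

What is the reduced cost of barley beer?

At the optimum: hops uses 362 of 362 (binding); fermentation uses 426 of 426 (binding).
The binding rows give the dual system: 4·y_hops + 6·y_fermentation = 65 and 6·y_hops + 6·y_fermentation = 84.
→ y_hops = 9.5 and y_fermentation = 4.5.
Reduced cost of barley beer: c₃ − yᵀa₃ = 49.5 − (9.5·4 + 4.5·3) = 49.5 − 51.5 = -2.

-2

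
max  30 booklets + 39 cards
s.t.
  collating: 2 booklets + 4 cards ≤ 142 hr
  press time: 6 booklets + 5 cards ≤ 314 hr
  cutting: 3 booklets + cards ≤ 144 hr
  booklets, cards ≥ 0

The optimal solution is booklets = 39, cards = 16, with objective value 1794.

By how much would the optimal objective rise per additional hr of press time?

3

At the optimum: collating uses 142 of 142 (binding); press time uses 314 of 314 (binding); cutting uses 133 of 144 (slack = 11).
Since cutting is not tight, its dual is 0.
Dual feasibility on the basic columns requires 2·y_collating + 6·y_press time = 30, 4·y_collating + 5·y_press time = 39.
→ y_collating = 6 and y_press time = 3.
Shadow price of press time = 3.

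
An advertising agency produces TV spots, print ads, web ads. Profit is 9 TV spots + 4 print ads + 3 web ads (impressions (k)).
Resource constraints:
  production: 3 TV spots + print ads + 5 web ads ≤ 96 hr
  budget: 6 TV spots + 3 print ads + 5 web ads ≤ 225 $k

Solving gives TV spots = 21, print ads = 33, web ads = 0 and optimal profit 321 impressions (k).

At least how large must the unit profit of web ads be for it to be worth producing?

Both production and budget are binding at x*.
From A_Bᵀ y = c: 3·y_production + 6·y_budget = 9; 1·y_production + 3·y_budget = 4.
This yields shadow prices y_production = 1, y_budget = 1.
web ads enters the basis when its profit ≥ yᵀa₃ = 1·5 + 1·5 = 10.

10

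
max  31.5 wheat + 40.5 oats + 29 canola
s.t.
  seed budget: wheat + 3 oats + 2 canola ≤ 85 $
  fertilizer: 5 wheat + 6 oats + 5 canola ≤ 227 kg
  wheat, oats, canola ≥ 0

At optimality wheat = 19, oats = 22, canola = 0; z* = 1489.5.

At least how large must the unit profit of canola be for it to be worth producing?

Check each constraint at x*: seed budget 85/85 (tight); fertilizer 227/227 (tight).
From A_Bᵀ y = c: 1·y_seed budget + 5·y_fertilizer = 31.5; 3·y_seed budget + 6·y_fertilizer = 40.5.
→ y_seed budget = 1.5 and y_fertilizer = 6.
canola enters the basis when its profit ≥ yᵀa₃ = 1.5·2 + 6·5 = 33.

33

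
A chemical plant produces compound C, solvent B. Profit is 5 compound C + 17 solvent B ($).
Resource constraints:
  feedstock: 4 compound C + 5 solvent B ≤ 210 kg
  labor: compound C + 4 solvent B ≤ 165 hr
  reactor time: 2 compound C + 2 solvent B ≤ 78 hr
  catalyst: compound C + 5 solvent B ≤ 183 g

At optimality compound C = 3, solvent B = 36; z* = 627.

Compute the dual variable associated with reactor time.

At the optimum: feedstock uses 192 of 210 (slack = 18); labor uses 147 of 165 (slack = 18); reactor time uses 78 of 78 (binding); catalyst uses 183 of 183 (binding).
Since feedstock, labor are not tight, their duals are 0.
The binding rows give the dual system: 2·y_reactor time + 1·y_catalyst = 5 and 2·y_reactor time + 5·y_catalyst = 17.
This yields shadow prices y_reactor time = 1, y_catalyst = 3.
Shadow price of reactor time = 1.

1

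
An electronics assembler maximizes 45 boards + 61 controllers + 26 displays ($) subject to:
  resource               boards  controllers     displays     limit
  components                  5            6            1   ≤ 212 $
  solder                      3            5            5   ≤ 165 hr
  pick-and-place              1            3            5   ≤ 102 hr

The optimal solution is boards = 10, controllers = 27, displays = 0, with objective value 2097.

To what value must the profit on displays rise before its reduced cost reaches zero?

At the optimum: components uses 212 of 212 (binding); solder uses 165 of 165 (binding); pick-and-place uses 91 of 102 (slack = 11).
By complementary slackness, y = 0 for the non-binding constraint.
The binding rows give the dual system: 5·y_components + 3·y_solder = 45 and 6·y_components + 5·y_solder = 61.
This yields shadow prices y_components = 6, y_solder = 5.
displays enters the basis when its profit ≥ yᵀa₃ = 6·1 + 5·5 = 31.

31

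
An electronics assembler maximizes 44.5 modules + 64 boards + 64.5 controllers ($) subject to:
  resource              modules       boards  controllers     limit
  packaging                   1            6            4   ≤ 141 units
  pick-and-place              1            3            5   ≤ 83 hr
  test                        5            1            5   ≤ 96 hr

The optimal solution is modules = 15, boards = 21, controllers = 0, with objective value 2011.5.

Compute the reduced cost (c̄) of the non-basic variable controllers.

At the optimum: packaging uses 141 of 141 (binding); pick-and-place uses 78 of 83 (slack = 5); test uses 96 of 96 (binding).
By complementary slackness, y = 0 for the non-binding constraint.
The binding rows give the dual system: 1·y_packaging + 5·y_test = 44.5 and 6·y_packaging + 1·y_test = 64.
This yields shadow prices y_packaging = 9.5, y_test = 7.
Reduced cost of controllers: c₃ − yᵀa₃ = 64.5 − (9.5·4 + 7·5) = 64.5 − 73 = -8.5.

-8.5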